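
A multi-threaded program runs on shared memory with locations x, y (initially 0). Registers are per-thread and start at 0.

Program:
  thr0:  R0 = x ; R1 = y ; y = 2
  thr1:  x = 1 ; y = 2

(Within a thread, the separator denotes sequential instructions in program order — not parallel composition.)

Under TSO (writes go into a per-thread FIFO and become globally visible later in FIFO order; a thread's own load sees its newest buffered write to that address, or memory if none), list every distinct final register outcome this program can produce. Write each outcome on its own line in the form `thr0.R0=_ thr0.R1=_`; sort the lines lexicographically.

outcome vector order: (thr0.R0,thr0.R1)
|TSO outcomes| = 4

thr0.R0=0 thr0.R1=0
thr0.R0=0 thr0.R1=2
thr0.R0=1 thr0.R1=0
thr0.R0=1 thr0.R1=2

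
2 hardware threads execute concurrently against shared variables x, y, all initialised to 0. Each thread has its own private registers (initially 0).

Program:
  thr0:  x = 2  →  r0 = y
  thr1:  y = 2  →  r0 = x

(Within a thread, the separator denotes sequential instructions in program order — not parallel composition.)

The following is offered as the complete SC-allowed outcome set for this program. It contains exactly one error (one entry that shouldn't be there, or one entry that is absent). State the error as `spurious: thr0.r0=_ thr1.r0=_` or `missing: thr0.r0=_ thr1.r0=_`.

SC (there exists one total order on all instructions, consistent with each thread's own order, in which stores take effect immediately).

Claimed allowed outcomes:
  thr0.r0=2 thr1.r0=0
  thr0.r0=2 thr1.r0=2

missing: thr0.r0=0 thr1.r0=2

outcome vector order: (thr0.r0,thr1.r0)
SC: 3 outcomes — {0/2; 2/0; 2/2}
SC∖claimed = {0/2}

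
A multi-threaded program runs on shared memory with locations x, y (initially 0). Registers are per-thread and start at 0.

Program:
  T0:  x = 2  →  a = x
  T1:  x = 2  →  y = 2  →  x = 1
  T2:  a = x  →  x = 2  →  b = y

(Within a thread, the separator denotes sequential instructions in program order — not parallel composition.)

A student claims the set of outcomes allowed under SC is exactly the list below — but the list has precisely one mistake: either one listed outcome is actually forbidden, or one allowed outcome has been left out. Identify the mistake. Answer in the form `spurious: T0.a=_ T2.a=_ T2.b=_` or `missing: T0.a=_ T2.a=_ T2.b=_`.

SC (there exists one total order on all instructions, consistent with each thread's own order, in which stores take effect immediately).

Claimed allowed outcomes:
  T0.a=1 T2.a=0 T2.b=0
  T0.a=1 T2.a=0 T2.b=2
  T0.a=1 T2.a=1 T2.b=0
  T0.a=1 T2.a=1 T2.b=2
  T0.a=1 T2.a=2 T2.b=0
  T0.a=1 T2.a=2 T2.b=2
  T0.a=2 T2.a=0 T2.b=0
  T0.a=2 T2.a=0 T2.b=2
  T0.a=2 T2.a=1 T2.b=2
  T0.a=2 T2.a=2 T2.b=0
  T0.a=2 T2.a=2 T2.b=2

spurious: T0.a=1 T2.a=1 T2.b=0

outcome vector order: (T0.a,T2.a,T2.b)
SC: 10 outcomes — {<1 0 0> <1 0 2> <1 1 2> <1 2 0> <1 2 2> <2 0 0> <2 0 2> <2 1 2> <2 2 0> <2 2 2>}
claimed∖SC = {<1 1 0>}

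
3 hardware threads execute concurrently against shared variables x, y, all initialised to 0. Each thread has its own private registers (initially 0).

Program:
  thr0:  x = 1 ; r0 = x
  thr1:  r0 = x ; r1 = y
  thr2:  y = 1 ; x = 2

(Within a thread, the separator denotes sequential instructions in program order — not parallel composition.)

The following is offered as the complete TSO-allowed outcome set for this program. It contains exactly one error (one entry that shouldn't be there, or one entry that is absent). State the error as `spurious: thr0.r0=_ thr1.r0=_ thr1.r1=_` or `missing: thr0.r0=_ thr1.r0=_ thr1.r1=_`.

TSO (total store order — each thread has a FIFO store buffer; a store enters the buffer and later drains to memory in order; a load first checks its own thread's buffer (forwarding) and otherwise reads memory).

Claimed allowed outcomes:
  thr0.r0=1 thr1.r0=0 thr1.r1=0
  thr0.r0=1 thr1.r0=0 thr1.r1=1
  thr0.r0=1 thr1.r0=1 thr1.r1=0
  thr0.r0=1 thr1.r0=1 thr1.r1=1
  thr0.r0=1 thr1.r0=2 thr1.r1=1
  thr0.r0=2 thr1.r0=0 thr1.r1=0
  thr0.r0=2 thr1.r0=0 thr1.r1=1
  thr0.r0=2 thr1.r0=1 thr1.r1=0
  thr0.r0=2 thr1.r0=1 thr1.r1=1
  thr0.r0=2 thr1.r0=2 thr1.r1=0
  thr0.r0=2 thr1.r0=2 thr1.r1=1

spurious: thr0.r0=2 thr1.r0=2 thr1.r1=0

outcome vector order: (thr0.r0,thr1.r0,thr1.r1)
TSO (10): (1,0,0), (1,0,1), (1,1,0), (1,1,1), (1,2,1), (2,0,0), (2,0,1), (2,1,0), (2,1,1), (2,2,1)
claimed∖TSO = {(2,2,0)}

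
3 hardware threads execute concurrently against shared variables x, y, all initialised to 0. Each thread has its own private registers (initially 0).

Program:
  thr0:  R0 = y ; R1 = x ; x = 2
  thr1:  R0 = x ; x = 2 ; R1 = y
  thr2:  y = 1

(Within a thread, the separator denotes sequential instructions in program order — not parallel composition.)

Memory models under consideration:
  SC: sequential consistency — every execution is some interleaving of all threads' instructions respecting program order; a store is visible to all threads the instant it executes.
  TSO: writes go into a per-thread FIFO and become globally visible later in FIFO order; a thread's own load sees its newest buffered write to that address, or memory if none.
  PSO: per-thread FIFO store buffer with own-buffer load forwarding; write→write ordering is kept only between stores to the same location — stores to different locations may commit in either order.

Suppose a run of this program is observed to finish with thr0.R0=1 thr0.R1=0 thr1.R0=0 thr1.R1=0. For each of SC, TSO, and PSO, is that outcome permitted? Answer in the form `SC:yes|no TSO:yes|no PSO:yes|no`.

SC:no TSO:yes PSO:yes

outcome vector order: (thr0.R0,thr0.R1,thr1.R0,thr1.R1)
under SC → <0 0 0 0>; <0 0 0 1>; <0 0 2 0>; <0 0 2 1>; <0 2 0 0>; <0 2 0 1>; <1 0 0 1>; <1 0 2 1>; <1 2 0 0>; <1 2 0 1>
under TSO → <0 0 0 0>; <0 0 0 1>; <0 0 2 0>; <0 0 2 1>; <0 2 0 0>; <0 2 0 1>; <1 0 0 0>; <1 0 0 1>; <1 0 2 1>; <1 2 0 0>; <1 2 0 1>
under PSO → <0 0 0 0>; <0 0 0 1>; <0 0 2 0>; <0 0 2 1>; <0 2 0 0>; <0 2 0 1>; <1 0 0 0>; <1 0 0 1>; <1 0 2 1>; <1 2 0 0>; <1 2 0 1>
target <1 0 0 0> ∈ {TSO,PSO}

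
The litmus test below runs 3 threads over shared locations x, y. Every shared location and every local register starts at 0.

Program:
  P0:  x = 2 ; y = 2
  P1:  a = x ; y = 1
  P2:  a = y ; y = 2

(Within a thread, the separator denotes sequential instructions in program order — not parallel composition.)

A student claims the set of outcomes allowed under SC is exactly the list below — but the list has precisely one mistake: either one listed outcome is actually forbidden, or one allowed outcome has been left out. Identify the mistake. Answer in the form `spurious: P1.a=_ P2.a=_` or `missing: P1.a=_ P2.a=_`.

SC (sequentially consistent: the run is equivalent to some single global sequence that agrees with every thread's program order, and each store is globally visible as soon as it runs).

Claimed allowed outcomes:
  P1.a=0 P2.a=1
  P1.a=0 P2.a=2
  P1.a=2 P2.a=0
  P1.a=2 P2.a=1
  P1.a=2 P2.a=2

outcome vector order: (P1.a,P2.a)
[SC] allowed = {00; 01; 02; 20; 21; 22}
SC∖claimed = {00}

missing: P1.a=0 P2.a=0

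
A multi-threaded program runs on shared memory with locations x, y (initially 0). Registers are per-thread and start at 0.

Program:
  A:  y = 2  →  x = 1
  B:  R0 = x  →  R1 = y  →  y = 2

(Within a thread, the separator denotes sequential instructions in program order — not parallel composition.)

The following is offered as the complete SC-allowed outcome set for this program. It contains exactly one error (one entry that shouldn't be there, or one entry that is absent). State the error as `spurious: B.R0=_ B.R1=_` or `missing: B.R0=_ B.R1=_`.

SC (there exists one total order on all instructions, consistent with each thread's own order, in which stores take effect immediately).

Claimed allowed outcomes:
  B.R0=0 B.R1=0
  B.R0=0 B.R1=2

missing: B.R0=1 B.R1=2

outcome vector order: (B.R0,B.R1)
SC: 3 outcomes — {0/0; 0/2; 1/2}
SC∖claimed = {1/2}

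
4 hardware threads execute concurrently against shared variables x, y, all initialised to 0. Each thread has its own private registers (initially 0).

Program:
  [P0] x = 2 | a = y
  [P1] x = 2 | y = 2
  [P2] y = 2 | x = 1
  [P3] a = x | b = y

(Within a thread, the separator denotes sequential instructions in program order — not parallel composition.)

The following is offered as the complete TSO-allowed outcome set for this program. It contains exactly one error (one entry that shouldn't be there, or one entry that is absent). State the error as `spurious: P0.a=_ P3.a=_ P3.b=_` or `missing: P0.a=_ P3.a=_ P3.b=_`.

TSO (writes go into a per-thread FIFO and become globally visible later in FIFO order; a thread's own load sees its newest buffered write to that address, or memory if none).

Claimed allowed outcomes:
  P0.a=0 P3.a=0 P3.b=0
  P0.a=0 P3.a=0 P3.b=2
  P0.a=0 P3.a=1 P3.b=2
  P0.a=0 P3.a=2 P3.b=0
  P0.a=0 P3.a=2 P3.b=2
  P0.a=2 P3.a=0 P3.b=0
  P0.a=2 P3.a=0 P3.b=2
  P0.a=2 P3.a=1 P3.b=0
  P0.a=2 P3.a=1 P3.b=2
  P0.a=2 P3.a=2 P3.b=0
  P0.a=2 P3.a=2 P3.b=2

outcome vector order: (P0.a,P3.a,P3.b)
[TSO] allowed = {<0 0 0>, <0 0 2>, <0 1 2>, <0 2 0>, <0 2 2>, <2 0 0>, <2 0 2>, <2 1 2>, <2 2 0>, <2 2 2>}
claimed∖TSO = {<2 1 0>}

spurious: P0.a=2 P3.a=1 P3.b=0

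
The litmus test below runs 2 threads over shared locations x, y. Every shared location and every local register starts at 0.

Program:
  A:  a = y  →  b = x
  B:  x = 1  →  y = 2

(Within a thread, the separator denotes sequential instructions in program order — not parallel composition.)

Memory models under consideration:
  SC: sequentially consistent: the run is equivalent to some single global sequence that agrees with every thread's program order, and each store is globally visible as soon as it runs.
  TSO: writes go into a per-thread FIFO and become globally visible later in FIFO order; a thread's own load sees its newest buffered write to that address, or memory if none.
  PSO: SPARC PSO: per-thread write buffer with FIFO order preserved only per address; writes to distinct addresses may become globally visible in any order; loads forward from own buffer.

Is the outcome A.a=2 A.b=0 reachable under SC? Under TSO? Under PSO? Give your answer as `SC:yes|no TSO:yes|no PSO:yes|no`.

SC:no TSO:no PSO:yes

outcome vector order: (A.a,A.b)
[SC] allowed = {0/0, 0/1, 2/1}
[TSO] allowed = {0/0, 0/1, 2/1}
[PSO] allowed = {0/0, 0/1, 2/0, 2/1}
target 2/0 ∈ {PSO}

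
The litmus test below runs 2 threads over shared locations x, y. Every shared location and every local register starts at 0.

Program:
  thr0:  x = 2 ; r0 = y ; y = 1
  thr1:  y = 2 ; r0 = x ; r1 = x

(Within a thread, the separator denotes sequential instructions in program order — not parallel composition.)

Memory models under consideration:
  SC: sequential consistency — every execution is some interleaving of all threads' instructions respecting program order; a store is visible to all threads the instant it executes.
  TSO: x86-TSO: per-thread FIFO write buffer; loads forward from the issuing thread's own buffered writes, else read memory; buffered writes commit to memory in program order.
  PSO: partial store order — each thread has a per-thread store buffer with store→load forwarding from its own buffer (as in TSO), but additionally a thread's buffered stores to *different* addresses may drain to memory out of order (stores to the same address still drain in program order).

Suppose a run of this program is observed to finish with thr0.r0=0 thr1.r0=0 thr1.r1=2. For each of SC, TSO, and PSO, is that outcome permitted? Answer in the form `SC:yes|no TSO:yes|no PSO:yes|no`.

SC:no TSO:yes PSO:yes

outcome vector order: (thr0.r0,thr1.r0,thr1.r1)
SC: 4 outcomes — {022 200 202 222}
TSO: 6 outcomes — {000 002 022 200 202 222}
PSO: 6 outcomes — {000 002 022 200 202 222}
target 002 ∈ {TSO,PSO}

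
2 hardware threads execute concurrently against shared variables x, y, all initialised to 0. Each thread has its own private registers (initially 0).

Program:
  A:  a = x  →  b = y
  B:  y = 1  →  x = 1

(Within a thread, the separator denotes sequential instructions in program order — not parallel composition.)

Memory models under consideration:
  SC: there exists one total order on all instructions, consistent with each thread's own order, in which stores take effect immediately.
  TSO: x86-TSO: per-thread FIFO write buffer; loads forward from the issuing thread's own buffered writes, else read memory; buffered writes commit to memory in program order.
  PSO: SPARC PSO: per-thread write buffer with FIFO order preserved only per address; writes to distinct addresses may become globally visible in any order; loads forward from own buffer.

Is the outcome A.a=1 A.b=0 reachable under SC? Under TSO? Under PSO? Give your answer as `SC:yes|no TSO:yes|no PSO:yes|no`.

outcome vector order: (A.a,A.b)
SC: 3 outcomes — {00, 01, 11}
TSO: 3 outcomes — {00, 01, 11}
PSO: 4 outcomes — {00, 01, 10, 11}
target 10 ∈ {PSO}

SC:no TSO:no PSO:yes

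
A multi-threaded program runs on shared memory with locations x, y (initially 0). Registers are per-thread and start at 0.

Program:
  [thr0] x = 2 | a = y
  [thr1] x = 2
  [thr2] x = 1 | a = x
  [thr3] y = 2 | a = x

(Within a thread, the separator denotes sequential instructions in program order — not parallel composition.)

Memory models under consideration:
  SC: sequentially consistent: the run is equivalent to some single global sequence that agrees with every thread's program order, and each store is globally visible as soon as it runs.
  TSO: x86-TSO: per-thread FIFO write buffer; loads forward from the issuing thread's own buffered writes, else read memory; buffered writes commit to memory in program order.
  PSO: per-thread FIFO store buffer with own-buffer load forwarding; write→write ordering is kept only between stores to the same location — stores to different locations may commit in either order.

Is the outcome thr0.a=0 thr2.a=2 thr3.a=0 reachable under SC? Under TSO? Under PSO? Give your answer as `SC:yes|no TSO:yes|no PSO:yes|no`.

SC:no TSO:yes PSO:yes

outcome vector order: (thr0.a,thr2.a,thr3.a)
under SC → (0,1,1), (0,1,2), (0,2,1), (0,2,2), (2,1,0), (2,1,1), (2,1,2), (2,2,0), (2,2,1), (2,2,2)
under TSO → (0,1,0), (0,1,1), (0,1,2), (0,2,0), (0,2,1), (0,2,2), (2,1,0), (2,1,1), (2,1,2), (2,2,0), (2,2,1), (2,2,2)
under PSO → (0,1,0), (0,1,1), (0,1,2), (0,2,0), (0,2,1), (0,2,2), (2,1,0), (2,1,1), (2,1,2), (2,2,0), (2,2,1), (2,2,2)
target (0,2,0) ∈ {TSO,PSO}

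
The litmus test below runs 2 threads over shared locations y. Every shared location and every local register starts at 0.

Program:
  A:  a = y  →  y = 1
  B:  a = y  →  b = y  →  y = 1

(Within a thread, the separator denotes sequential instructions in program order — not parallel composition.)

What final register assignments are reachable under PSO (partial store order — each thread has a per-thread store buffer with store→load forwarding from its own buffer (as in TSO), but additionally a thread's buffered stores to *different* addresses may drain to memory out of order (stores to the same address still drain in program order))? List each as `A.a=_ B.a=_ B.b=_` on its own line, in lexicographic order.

outcome vector order: (A.a,B.a,B.b)
|PSO outcomes| = 4

A.a=0 B.a=0 B.b=0
A.a=0 B.a=0 B.b=1
A.a=0 B.a=1 B.b=1
A.a=1 B.a=0 B.b=0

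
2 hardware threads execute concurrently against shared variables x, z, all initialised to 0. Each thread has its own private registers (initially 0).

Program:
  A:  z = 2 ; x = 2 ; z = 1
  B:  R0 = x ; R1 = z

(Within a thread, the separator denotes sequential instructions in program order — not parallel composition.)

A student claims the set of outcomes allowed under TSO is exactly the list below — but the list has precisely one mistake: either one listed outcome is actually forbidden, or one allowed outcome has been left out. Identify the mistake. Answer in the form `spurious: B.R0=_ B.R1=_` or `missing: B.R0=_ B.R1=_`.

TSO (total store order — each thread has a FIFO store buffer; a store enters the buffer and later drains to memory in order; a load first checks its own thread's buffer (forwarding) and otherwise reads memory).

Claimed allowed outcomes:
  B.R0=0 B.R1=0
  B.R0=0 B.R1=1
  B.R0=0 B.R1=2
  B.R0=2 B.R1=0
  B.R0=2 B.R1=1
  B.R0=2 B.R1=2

outcome vector order: (B.R0,B.R1)
under TSO → <0 0>, <0 1>, <0 2>, <2 1>, <2 2>
claimed∖TSO = {<2 0>}

spurious: B.R0=2 B.R1=0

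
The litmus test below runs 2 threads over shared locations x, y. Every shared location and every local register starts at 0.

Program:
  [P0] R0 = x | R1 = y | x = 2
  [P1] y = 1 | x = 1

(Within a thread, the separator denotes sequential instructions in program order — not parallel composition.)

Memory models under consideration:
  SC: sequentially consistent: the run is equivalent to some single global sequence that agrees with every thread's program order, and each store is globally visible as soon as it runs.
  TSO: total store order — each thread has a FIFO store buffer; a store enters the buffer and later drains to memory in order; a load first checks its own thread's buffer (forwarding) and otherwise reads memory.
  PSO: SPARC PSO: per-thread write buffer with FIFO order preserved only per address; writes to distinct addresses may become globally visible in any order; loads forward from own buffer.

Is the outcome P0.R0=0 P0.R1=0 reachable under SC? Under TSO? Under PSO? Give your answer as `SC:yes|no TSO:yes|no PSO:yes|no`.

SC:yes TSO:yes PSO:yes

outcome vector order: (P0.R0,P0.R1)
SC (3): 0/0; 0/1; 1/1
TSO (3): 0/0; 0/1; 1/1
PSO (4): 0/0; 0/1; 1/0; 1/1
target 0/0 ∈ {SC,TSO,PSO}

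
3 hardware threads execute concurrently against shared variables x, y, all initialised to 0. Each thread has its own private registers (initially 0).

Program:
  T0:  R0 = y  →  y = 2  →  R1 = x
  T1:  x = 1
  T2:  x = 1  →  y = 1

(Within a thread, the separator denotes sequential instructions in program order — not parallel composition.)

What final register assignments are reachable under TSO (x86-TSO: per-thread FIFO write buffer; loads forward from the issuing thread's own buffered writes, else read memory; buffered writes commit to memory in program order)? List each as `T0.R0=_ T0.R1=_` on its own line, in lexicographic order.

T0.R0=0 T0.R1=0
T0.R0=0 T0.R1=1
T0.R0=1 T0.R1=1

outcome vector order: (T0.R0,T0.R1)
|TSO outcomes| = 3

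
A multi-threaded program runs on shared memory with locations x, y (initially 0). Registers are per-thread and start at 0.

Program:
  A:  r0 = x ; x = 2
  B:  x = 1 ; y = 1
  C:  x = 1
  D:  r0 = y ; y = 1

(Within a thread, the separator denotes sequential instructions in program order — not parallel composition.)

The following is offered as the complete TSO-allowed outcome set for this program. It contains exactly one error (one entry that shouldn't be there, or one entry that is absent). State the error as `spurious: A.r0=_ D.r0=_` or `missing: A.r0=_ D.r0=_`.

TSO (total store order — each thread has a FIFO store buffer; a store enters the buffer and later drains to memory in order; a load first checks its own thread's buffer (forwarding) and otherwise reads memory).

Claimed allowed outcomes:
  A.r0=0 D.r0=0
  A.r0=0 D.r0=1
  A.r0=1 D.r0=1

missing: A.r0=1 D.r0=0

outcome vector order: (A.r0,D.r0)
TSO (4): (0,0) (0,1) (1,0) (1,1)
TSO∖claimed = {(1,0)}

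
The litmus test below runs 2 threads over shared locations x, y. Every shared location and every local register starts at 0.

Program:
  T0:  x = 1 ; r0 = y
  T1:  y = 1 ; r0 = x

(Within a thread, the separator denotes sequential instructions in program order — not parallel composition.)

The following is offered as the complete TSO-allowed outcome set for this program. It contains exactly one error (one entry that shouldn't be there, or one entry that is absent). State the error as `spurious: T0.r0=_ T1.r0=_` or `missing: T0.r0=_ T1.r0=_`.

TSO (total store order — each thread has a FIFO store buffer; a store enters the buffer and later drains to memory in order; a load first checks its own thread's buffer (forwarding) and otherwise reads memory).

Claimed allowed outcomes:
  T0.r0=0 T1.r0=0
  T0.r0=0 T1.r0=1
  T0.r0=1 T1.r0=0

missing: T0.r0=1 T1.r0=1

outcome vector order: (T0.r0,T1.r0)
under TSO → <0 0> <0 1> <1 0> <1 1>
TSO∖claimed = {<1 1>}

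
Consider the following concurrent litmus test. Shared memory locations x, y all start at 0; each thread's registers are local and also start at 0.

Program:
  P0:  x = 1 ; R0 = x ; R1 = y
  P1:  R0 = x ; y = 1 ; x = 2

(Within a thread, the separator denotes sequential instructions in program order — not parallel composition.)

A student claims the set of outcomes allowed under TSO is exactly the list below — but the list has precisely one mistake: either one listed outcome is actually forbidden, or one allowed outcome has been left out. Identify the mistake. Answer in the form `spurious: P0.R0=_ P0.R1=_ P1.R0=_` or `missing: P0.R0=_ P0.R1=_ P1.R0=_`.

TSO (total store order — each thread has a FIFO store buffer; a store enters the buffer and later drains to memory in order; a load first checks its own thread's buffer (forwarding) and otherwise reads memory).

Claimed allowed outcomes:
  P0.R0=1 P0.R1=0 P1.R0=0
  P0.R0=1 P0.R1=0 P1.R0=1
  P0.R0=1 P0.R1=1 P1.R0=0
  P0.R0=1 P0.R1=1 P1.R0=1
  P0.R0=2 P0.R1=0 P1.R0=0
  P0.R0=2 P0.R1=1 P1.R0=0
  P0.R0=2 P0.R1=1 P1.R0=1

outcome vector order: (P0.R0,P0.R1,P1.R0)
TSO: 6 outcomes — {<1 0 0> <1 0 1> <1 1 0> <1 1 1> <2 1 0> <2 1 1>}
claimed∖TSO = {<2 0 0>}

spurious: P0.R0=2 P0.R1=0 P1.R0=0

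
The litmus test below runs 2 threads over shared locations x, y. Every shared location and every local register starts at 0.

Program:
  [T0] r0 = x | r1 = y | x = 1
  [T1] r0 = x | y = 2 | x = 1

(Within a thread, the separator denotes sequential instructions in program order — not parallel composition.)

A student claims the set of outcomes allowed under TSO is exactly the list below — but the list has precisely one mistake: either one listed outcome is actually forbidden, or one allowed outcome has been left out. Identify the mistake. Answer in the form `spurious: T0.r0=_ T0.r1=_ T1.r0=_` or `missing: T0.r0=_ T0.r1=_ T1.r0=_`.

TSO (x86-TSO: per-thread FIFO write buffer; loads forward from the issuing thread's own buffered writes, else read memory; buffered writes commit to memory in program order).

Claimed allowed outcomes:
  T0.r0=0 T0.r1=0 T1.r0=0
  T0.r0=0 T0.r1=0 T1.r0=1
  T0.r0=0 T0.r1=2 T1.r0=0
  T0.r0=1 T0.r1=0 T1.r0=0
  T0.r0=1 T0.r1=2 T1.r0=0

spurious: T0.r0=1 T0.r1=0 T1.r0=0

outcome vector order: (T0.r0,T0.r1,T1.r0)
under TSO → 0/0/0, 0/0/1, 0/2/0, 1/2/0
claimed∖TSO = {1/0/0}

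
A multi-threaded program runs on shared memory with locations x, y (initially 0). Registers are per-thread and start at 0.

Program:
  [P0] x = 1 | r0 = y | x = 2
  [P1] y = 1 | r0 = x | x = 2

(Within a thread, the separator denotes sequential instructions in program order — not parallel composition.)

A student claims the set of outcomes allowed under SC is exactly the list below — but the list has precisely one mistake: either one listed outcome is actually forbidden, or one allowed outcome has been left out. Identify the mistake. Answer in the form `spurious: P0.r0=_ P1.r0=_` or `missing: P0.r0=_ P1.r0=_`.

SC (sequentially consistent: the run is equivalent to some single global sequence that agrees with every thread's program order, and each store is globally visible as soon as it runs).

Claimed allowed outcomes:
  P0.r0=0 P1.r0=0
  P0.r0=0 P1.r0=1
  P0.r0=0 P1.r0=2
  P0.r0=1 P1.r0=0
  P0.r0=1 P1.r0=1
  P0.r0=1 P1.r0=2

outcome vector order: (P0.r0,P1.r0)
SC (5): 0/1; 0/2; 1/0; 1/1; 1/2
claimed∖SC = {0/0}

spurious: P0.r0=0 P1.r0=0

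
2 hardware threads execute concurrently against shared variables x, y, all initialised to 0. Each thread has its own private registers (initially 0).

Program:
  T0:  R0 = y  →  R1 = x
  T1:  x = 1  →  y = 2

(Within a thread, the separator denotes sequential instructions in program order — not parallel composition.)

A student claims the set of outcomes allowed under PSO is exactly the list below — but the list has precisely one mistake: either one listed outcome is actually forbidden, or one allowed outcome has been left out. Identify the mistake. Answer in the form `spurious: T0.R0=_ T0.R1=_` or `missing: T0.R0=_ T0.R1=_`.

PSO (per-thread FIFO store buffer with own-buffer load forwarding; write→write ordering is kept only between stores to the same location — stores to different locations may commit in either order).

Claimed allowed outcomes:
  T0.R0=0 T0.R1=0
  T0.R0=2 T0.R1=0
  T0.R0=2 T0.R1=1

missing: T0.R0=0 T0.R1=1

outcome vector order: (T0.R0,T0.R1)
under PSO → (0,0) (0,1) (2,0) (2,1)
PSO∖claimed = {(0,1)}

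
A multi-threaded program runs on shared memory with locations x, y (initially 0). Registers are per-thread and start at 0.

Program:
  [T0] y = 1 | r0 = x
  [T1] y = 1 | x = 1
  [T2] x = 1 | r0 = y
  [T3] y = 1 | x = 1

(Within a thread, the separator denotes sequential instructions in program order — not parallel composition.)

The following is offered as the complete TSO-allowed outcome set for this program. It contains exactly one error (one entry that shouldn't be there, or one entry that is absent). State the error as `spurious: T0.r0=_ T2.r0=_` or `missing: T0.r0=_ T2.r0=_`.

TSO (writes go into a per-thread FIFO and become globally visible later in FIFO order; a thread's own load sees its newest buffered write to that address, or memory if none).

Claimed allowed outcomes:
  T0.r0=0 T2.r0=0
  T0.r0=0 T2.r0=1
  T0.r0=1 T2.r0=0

missing: T0.r0=1 T2.r0=1

outcome vector order: (T0.r0,T2.r0)
under TSO → 0/0, 0/1, 1/0, 1/1
TSO∖claimed = {1/1}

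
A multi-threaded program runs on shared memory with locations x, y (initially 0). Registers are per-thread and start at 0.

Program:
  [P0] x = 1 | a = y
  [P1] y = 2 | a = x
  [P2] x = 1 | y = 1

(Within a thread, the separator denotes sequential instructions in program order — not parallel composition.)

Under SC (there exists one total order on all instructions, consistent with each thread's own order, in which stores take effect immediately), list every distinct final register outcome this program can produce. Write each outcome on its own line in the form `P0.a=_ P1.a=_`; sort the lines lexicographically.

P0.a=0 P1.a=1
P0.a=1 P1.a=0
P0.a=1 P1.a=1
P0.a=2 P1.a=0
P0.a=2 P1.a=1

outcome vector order: (P0.a,P1.a)
|SC outcomes| = 5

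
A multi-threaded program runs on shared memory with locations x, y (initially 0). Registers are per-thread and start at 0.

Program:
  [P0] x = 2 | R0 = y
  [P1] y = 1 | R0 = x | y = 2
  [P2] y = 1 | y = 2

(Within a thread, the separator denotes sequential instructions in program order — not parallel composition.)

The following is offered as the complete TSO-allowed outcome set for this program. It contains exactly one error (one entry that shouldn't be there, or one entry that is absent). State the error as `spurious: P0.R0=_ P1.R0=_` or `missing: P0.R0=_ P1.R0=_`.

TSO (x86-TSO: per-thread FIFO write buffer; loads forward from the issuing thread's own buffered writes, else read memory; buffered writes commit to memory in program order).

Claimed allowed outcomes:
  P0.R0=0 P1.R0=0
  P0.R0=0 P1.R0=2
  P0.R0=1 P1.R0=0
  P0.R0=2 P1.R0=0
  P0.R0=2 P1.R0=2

missing: P0.R0=1 P1.R0=2

outcome vector order: (P0.R0,P1.R0)
under TSO → 0/0 0/2 1/0 1/2 2/0 2/2
TSO∖claimed = {1/2}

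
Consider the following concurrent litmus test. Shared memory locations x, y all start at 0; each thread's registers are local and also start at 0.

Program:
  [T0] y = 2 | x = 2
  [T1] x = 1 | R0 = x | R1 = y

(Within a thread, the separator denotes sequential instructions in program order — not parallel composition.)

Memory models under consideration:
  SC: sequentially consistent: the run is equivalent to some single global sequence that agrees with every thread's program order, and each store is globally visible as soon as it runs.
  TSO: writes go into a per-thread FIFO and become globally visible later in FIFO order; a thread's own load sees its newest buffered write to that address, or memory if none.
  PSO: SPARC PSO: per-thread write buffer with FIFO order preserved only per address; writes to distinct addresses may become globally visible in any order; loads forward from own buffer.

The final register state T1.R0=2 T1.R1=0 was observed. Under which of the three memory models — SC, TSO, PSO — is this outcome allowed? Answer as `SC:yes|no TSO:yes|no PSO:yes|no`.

outcome vector order: (T1.R0,T1.R1)
under SC → 1/0 1/2 2/2
under TSO → 1/0 1/2 2/2
under PSO → 1/0 1/2 2/0 2/2
target 2/0 ∈ {PSO}

SC:no TSO:no PSO:yes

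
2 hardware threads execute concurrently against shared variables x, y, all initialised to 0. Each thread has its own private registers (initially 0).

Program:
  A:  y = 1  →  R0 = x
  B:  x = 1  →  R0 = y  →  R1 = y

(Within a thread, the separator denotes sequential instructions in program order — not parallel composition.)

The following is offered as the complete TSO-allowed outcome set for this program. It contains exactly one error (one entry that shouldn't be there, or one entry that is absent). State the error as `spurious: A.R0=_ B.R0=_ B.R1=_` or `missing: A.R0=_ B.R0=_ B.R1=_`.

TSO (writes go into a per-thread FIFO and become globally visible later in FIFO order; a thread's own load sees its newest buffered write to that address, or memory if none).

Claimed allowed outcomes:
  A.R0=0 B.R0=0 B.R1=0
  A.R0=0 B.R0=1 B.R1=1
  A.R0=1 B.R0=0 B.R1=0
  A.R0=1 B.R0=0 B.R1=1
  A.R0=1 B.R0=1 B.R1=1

outcome vector order: (A.R0,B.R0,B.R1)
TSO: 6 outcomes — {0/0/0, 0/0/1, 0/1/1, 1/0/0, 1/0/1, 1/1/1}
TSO∖claimed = {0/0/1}

missing: A.R0=0 B.R0=0 B.R1=1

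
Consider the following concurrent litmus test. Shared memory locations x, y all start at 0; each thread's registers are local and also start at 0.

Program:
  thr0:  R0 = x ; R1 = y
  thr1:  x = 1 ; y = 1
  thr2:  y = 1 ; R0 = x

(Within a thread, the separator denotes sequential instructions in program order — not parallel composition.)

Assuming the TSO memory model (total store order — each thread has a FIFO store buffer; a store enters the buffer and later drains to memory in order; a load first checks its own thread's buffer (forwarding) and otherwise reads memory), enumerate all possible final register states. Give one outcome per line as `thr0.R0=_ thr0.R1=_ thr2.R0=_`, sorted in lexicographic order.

thr0.R0=0 thr0.R1=0 thr2.R0=0
thr0.R0=0 thr0.R1=0 thr2.R0=1
thr0.R0=0 thr0.R1=1 thr2.R0=0
thr0.R0=0 thr0.R1=1 thr2.R0=1
thr0.R0=1 thr0.R1=0 thr2.R0=0
thr0.R0=1 thr0.R1=0 thr2.R0=1
thr0.R0=1 thr0.R1=1 thr2.R0=0
thr0.R0=1 thr0.R1=1 thr2.R0=1

outcome vector order: (thr0.R0,thr0.R1,thr2.R0)
|TSO outcomes| = 8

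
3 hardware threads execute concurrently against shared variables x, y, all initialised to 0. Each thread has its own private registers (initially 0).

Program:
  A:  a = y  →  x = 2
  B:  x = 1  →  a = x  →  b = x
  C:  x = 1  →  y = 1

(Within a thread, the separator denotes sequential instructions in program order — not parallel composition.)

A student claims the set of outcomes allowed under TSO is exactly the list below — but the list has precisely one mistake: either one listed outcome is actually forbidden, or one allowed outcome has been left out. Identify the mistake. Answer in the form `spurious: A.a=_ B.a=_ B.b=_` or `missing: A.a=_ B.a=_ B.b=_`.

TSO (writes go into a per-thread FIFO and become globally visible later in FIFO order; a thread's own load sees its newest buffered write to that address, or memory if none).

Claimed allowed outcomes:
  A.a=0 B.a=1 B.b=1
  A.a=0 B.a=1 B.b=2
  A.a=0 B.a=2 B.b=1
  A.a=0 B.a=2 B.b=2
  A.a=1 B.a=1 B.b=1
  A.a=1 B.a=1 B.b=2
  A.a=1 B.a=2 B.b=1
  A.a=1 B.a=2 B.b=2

spurious: A.a=1 B.a=2 B.b=1

outcome vector order: (A.a,B.a,B.b)
[TSO] allowed = {(0,1,1); (0,1,2); (0,2,1); (0,2,2); (1,1,1); (1,1,2); (1,2,2)}
claimed∖TSO = {(1,2,1)}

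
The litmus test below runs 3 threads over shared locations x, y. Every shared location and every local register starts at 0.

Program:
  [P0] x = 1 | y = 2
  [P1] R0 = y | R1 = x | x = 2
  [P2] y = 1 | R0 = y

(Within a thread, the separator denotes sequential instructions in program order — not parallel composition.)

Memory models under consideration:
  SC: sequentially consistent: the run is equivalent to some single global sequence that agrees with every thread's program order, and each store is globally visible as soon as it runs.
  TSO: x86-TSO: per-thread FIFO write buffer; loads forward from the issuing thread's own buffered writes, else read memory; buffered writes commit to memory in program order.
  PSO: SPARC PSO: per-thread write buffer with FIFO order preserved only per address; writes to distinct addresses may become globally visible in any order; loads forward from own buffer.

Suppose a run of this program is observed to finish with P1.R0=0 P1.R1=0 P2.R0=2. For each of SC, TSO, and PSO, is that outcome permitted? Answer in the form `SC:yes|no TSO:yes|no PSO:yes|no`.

SC:yes TSO:yes PSO:yes

outcome vector order: (P1.R0,P1.R1,P2.R0)
under SC → <0 0 1>; <0 0 2>; <0 1 1>; <0 1 2>; <1 0 1>; <1 0 2>; <1 1 1>; <1 1 2>; <2 1 1>; <2 1 2>
under TSO → <0 0 1>; <0 0 2>; <0 1 1>; <0 1 2>; <1 0 1>; <1 0 2>; <1 1 1>; <1 1 2>; <2 1 1>; <2 1 2>
under PSO → <0 0 1>; <0 0 2>; <0 1 1>; <0 1 2>; <1 0 1>; <1 0 2>; <1 1 1>; <1 1 2>; <2 0 1>; <2 0 2>; <2 1 1>; <2 1 2>
target <0 0 2> ∈ {SC,TSO,PSO}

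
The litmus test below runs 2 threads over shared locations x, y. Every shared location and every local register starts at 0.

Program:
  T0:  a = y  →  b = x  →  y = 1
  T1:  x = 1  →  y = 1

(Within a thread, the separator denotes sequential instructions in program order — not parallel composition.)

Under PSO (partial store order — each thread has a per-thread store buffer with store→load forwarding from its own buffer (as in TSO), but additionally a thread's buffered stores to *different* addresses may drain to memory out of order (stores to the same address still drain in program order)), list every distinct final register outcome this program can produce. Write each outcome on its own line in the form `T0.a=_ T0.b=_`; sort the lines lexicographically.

outcome vector order: (T0.a,T0.b)
|PSO outcomes| = 4

T0.a=0 T0.b=0
T0.a=0 T0.b=1
T0.a=1 T0.b=0
T0.a=1 T0.b=1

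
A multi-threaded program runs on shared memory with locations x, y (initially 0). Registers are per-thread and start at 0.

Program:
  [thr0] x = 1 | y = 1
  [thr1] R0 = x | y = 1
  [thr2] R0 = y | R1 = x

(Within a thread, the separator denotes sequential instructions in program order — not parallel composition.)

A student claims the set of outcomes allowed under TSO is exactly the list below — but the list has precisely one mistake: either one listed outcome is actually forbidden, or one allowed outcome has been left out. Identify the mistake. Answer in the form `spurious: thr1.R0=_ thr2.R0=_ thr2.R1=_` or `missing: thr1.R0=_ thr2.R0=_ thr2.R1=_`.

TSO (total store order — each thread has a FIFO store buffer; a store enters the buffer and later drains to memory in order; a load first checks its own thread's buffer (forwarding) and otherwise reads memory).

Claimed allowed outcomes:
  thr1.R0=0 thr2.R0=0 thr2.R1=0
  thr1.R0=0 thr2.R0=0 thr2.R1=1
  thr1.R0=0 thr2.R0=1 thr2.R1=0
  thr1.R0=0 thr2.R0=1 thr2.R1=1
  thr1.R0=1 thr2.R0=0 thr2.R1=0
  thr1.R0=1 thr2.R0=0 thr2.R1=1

missing: thr1.R0=1 thr2.R0=1 thr2.R1=1

outcome vector order: (thr1.R0,thr2.R0,thr2.R1)
under TSO → <0 0 0>, <0 0 1>, <0 1 0>, <0 1 1>, <1 0 0>, <1 0 1>, <1 1 1>
TSO∖claimed = {<1 1 1>}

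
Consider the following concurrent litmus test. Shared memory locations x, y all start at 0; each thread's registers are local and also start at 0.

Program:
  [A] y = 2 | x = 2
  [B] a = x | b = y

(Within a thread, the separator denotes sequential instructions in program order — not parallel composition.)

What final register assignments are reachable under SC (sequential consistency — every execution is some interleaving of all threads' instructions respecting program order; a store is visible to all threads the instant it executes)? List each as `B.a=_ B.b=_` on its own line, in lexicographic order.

B.a=0 B.b=0
B.a=0 B.b=2
B.a=2 B.b=2

outcome vector order: (B.a,B.b)
|SC outcomes| = 3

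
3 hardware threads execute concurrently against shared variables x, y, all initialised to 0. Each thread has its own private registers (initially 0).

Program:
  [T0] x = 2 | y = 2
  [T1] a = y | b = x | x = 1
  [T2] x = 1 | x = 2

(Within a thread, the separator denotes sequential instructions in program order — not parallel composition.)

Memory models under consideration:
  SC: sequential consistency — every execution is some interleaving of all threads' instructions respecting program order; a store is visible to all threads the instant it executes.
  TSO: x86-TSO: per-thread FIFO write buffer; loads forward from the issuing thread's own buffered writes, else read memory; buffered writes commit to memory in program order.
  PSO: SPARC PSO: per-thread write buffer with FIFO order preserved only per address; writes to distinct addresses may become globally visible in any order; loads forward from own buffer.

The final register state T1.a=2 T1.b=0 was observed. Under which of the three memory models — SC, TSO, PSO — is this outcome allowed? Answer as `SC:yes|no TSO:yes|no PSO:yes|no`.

outcome vector order: (T1.a,T1.b)
SC: 5 outcomes — {(0,0) (0,1) (0,2) (2,1) (2,2)}
TSO: 5 outcomes — {(0,0) (0,1) (0,2) (2,1) (2,2)}
PSO: 6 outcomes — {(0,0) (0,1) (0,2) (2,0) (2,1) (2,2)}
target (2,0) ∈ {PSO}

SC:no TSO:no PSO:yes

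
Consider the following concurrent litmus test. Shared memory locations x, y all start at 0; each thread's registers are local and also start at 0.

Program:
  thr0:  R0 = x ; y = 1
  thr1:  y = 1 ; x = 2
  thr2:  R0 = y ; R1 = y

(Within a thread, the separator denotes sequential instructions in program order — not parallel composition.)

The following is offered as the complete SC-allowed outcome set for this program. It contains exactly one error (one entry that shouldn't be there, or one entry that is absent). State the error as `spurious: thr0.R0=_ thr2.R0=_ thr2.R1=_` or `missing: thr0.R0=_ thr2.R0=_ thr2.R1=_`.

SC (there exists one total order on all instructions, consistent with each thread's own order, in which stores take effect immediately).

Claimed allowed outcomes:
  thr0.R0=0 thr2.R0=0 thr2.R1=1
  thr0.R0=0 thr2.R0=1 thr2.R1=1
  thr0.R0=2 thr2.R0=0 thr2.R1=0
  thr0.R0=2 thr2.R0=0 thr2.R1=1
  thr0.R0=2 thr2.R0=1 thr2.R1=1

outcome vector order: (thr0.R0,thr2.R0,thr2.R1)
SC: 6 outcomes — {000; 001; 011; 200; 201; 211}
SC∖claimed = {000}

missing: thr0.R0=0 thr2.R0=0 thr2.R1=0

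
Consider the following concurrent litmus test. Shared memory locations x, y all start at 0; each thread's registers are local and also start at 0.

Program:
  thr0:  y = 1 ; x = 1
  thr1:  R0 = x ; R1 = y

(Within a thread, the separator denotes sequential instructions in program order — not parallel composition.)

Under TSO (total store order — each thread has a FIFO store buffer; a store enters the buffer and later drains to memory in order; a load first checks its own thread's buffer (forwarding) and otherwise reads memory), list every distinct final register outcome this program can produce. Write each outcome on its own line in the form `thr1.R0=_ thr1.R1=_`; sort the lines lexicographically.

thr1.R0=0 thr1.R1=0
thr1.R0=0 thr1.R1=1
thr1.R0=1 thr1.R1=1

outcome vector order: (thr1.R0,thr1.R1)
|TSO outcomes| = 3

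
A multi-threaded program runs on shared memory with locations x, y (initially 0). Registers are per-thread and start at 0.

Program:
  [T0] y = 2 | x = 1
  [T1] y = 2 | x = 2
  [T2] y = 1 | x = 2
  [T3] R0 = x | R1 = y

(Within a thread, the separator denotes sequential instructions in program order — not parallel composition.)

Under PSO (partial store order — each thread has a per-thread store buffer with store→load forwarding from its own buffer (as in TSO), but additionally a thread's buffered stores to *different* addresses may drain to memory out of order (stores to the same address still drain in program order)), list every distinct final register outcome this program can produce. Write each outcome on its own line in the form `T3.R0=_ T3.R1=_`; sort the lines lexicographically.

T3.R0=0 T3.R1=0
T3.R0=0 T3.R1=1
T3.R0=0 T3.R1=2
T3.R0=1 T3.R1=0
T3.R0=1 T3.R1=1
T3.R0=1 T3.R1=2
T3.R0=2 T3.R1=0
T3.R0=2 T3.R1=1
T3.R0=2 T3.R1=2

outcome vector order: (T3.R0,T3.R1)
|PSO outcomes| = 9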